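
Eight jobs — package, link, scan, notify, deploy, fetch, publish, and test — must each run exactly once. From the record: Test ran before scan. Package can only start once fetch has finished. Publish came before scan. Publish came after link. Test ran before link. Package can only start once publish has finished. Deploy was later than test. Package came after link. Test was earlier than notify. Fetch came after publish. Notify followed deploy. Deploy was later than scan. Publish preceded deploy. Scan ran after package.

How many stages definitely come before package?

Directly stated before package: fetch, link, and publish.
Test reaches package via test → link → package.
That's fetch, link, publish, and test — 4 in all.

4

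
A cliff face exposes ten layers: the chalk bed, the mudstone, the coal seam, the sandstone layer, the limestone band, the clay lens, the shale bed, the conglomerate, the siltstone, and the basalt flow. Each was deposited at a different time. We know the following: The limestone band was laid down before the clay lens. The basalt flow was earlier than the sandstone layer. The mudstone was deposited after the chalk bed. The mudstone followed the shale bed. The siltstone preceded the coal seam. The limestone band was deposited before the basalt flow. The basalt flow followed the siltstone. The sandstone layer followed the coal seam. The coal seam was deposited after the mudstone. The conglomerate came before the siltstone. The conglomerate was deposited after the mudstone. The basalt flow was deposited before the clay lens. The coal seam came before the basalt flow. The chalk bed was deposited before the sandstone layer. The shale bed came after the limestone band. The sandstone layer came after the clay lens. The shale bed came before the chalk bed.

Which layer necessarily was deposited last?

Every other layer has a chain of constraints placing it before the sandstone layer, so the sandstone layer is last.

the sandstone layer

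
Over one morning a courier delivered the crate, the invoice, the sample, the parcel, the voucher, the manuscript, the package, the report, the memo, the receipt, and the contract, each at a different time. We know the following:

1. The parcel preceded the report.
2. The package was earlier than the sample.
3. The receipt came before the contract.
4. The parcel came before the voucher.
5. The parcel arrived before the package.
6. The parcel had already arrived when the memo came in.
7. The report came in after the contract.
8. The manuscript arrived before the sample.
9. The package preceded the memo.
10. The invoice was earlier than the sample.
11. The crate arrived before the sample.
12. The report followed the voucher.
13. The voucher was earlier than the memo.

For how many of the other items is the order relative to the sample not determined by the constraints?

5

Forced before the sample: the crate, the invoice, the manuscript, the package, and the parcel.
That leaves the contract, the memo, the receipt, the report, and the voucher with no forced order relative to the sample — 5.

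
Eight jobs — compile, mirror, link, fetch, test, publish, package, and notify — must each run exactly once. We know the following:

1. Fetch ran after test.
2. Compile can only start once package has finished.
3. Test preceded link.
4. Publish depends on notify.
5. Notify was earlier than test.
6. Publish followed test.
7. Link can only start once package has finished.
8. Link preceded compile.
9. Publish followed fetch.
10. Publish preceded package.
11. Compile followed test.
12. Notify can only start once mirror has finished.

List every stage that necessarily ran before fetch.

mirror, notify, test

Directly stated before fetch: test.
Mirror reaches fetch via mirror → notify → test → fetch.
Notify reaches fetch via notify → test → fetch.
No chain forces publish (or any of the others) ahead of fetch.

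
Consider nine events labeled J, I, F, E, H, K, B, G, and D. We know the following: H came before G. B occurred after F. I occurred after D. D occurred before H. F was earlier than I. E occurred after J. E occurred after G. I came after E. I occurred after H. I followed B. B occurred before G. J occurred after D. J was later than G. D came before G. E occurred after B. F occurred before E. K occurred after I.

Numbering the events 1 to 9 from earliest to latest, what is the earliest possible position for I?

8

B, D, E, F, G, H, and J must all come before I — 7 forced predecessors.
Nothing else is forced ahead of I, so its earliest slot is position 7 + 1 = 8.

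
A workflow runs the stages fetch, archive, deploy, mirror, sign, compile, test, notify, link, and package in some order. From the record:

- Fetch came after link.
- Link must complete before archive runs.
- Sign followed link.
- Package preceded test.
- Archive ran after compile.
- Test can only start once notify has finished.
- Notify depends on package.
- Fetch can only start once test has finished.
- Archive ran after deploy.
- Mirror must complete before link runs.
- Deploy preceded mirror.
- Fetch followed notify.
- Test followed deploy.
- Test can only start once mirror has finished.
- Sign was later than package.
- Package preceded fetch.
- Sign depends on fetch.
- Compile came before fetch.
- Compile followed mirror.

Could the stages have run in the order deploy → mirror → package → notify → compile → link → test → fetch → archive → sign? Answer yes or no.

yes

Check each stated constraint against the proposed order — e.g. package is ahead of sign; deploy is ahead of archive. Every pair is in the required order; nothing is violated.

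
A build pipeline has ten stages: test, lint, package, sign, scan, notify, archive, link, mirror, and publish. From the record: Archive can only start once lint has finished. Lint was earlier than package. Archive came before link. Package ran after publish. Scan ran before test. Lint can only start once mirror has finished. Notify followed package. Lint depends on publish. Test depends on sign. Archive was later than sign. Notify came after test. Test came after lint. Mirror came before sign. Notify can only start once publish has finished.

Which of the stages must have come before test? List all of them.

lint, mirror, publish, scan, sign

Directly stated before test: lint, scan, and sign.
Mirror reaches test via mirror → sign → test.
Publish reaches test via publish → lint → test.
No chain forces archive (or any of the others) ahead of test.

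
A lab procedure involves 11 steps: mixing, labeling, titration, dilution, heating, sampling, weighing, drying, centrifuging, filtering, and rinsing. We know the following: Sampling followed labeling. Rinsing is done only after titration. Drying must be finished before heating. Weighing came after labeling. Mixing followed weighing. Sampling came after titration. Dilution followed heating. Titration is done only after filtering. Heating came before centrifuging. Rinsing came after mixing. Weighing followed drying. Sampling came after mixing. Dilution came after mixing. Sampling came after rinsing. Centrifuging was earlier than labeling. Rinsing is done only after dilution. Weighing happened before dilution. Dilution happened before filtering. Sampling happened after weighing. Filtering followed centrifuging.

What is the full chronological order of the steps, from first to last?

drying, heating, centrifuging, labeling, weighing, mixing, dilution, filtering, titration, rinsing, sampling

The constraints fix every adjacent pair, so only one ordering works:
drying → heating → centrifuging → labeling → weighing → mixing → dilution → filtering → titration → rinsing → sampling.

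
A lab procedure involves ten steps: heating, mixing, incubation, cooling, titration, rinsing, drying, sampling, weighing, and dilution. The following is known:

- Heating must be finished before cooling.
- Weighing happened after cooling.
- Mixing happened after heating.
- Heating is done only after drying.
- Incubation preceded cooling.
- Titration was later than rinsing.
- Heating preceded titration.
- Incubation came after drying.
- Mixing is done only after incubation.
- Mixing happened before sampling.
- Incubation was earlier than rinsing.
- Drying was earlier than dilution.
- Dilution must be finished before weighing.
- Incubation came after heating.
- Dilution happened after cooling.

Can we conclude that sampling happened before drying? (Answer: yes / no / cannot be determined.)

Tracing the constraints gives drying → heating → mixing → sampling, so drying must come before sampling.
That means sampling cannot be before drying.

no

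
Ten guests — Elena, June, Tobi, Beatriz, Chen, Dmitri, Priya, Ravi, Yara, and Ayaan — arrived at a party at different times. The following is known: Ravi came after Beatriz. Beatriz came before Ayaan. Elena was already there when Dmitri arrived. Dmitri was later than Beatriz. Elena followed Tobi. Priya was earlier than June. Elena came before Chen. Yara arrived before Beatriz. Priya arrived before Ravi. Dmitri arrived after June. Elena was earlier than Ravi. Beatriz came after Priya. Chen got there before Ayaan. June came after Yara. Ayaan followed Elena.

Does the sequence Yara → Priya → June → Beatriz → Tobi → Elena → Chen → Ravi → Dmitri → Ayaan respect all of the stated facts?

Check each stated constraint against the proposed order — e.g. June is ahead of Dmitri; Priya is ahead of Ravi. Every pair is in the required order; nothing is violated.

yes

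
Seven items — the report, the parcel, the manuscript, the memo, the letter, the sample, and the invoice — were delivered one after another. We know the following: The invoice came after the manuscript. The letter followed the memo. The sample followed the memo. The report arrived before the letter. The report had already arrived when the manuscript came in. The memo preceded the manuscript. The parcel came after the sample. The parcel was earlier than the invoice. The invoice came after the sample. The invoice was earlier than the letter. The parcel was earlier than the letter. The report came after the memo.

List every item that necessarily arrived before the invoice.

the manuscript, the memo, the parcel, the report, the sample

Directly stated before the invoice: the manuscript, the parcel, and the sample.
The memo reaches the invoice via the memo → the manuscript → the invoice.
The report reaches the invoice via the report → the manuscript → the invoice.
No chain forces the letter ahead of the invoice.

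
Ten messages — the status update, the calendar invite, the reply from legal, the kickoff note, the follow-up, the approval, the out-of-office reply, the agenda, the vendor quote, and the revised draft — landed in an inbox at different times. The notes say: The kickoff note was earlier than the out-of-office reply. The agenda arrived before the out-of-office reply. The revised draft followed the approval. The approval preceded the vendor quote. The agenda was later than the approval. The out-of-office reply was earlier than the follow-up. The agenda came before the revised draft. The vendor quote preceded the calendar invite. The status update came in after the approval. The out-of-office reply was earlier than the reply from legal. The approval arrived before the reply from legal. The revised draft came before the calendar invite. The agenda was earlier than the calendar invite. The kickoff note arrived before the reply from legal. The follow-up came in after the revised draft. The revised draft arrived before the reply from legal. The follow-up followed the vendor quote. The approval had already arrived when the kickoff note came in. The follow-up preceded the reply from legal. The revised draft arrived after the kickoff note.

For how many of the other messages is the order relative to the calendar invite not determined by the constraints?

4

Forced before the calendar invite: the agenda, the approval, the kickoff note, the revised draft, and the vendor quote.
That leaves the follow-up, the out-of-office reply, the reply from legal, and the status update with no forced order relative to the calendar invite — 4.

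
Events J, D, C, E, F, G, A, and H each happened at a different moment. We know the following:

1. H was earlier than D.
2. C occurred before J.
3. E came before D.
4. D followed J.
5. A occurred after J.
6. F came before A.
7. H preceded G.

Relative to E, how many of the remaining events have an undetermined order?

6

Forced after E: D.
That leaves A, C, F, G, H, and J with no forced order relative to E — 6.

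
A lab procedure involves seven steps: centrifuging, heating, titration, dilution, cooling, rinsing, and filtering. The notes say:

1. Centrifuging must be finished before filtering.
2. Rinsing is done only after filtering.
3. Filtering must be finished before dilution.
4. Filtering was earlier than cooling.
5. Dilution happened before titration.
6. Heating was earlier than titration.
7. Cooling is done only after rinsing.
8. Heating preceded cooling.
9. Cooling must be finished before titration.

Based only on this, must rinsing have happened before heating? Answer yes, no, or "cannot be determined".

cannot be determined

No chain of stated constraints runs from rinsing to heating, and none runs from heating to rinsing either.
So the relative order of rinsing and heating is not fixed by the given facts.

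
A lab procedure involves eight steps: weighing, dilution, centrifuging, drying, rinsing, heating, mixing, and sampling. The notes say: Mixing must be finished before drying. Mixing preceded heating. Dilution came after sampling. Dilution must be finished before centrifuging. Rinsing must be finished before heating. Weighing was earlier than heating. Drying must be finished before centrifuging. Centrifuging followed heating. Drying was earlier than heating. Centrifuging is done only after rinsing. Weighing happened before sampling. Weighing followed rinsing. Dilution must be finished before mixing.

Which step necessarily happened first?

rinsing

Rinsing has a chain of constraints placing it before every other step, so rinsing must be first.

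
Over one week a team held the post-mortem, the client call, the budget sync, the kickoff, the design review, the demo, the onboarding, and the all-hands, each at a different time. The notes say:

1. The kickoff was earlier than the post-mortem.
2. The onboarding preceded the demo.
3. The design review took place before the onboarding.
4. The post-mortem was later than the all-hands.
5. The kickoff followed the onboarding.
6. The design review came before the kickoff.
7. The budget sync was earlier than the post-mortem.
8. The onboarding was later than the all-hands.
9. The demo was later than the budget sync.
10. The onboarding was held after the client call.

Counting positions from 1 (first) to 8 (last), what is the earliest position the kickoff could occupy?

5

The all-hands, the client call, the design review, and the onboarding must all come before the kickoff — 4 forced predecessors.
Nothing else is forced ahead of the kickoff, so its earliest slot is position 4 + 1 = 5.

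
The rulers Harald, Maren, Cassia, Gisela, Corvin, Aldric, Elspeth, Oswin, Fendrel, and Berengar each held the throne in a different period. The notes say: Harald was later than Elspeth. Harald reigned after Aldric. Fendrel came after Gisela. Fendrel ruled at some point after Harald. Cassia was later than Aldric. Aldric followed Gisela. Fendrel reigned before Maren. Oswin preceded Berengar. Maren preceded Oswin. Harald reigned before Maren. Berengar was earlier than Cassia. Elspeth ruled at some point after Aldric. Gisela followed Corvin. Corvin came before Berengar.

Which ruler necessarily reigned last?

Cassia

Every other ruler has a chain of constraints placing them before Cassia, so Cassia is last.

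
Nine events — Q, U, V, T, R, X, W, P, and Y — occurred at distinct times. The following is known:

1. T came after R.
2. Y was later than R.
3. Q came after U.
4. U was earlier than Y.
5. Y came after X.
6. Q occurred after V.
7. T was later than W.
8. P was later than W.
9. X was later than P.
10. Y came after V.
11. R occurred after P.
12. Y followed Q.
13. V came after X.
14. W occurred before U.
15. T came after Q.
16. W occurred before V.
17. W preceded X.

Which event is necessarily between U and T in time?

Q

Tracing the constraints gives U → Q → T, so Q sits after U and before T.
No other event is forced both after U and before T.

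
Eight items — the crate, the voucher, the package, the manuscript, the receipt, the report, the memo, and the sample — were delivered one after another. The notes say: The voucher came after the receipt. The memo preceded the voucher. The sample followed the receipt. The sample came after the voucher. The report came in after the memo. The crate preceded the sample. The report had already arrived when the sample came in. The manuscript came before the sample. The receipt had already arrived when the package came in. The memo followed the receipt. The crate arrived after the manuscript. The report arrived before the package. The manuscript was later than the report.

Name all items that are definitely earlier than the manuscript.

Directly stated before the manuscript: the report.
The memo reaches the manuscript via the memo → the report → the manuscript.
The receipt reaches the manuscript via the receipt → the memo → the report → the manuscript.
No chain forces the sample (or any of the others) ahead of the manuscript.

the memo, the receipt, the report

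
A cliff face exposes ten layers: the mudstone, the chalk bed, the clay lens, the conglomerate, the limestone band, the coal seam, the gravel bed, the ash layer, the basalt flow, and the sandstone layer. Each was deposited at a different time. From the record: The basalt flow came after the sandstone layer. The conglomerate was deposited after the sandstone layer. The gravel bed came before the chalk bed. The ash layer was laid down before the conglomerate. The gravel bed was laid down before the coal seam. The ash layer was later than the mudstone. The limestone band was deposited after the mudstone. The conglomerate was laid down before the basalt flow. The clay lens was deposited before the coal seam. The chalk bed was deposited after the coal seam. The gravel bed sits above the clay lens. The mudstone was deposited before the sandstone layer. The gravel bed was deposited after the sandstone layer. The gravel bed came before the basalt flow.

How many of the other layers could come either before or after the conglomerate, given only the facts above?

5

Forced before the conglomerate: the ash layer, the mudstone, and the sandstone layer; forced after the conglomerate: the basalt flow.
That leaves the chalk bed, the clay lens, the coal seam, the gravel bed, and the limestone band with no forced order relative to the conglomerate — 5.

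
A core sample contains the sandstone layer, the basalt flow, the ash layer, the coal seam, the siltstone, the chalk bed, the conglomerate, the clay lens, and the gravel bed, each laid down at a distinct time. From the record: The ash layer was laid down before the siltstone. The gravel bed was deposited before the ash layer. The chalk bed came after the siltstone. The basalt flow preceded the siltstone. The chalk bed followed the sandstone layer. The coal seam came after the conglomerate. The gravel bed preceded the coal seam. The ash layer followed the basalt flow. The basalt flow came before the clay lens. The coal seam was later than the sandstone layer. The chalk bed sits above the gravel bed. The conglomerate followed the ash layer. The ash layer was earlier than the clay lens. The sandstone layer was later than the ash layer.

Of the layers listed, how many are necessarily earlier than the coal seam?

5

Directly stated before the coal seam: the conglomerate, the gravel bed, and the sandstone layer.
The ash layer reaches the coal seam via the ash layer → the conglomerate → the coal seam.
The basalt flow reaches the coal seam via the basalt flow → the ash layer → the conglomerate → the coal seam.
No chain forces the clay lens (or any of the others) ahead of the coal seam.
That's the ash layer, the basalt flow, the conglomerate, the gravel bed, and the sandstone layer — 5 in all.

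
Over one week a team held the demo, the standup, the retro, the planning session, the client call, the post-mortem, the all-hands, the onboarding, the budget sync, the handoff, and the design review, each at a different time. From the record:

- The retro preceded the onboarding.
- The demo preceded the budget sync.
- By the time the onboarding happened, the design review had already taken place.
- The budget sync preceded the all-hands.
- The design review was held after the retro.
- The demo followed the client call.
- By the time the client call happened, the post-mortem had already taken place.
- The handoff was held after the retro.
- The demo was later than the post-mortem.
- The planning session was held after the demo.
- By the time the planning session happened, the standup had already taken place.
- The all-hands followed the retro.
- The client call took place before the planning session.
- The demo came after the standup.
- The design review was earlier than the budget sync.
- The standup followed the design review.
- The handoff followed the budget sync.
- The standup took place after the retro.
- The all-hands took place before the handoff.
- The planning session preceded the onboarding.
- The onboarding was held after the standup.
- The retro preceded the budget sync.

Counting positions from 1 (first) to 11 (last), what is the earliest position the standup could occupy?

The design review and the retro must both come before the standup — 2 forced predecessors.
Nothing else is forced ahead of the standup, so its earliest slot is position 2 + 1 = 3.

3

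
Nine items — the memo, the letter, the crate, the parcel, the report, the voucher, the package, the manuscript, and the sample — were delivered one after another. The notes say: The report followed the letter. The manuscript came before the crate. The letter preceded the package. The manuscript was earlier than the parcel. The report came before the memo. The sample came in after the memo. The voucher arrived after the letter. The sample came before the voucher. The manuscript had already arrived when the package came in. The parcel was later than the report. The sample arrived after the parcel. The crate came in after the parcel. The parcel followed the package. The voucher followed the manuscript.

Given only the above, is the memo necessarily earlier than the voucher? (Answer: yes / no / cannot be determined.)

Chain the constraints: the memo → the sample → the voucher. Each link is directly stated, so the memo comes before the voucher.

yes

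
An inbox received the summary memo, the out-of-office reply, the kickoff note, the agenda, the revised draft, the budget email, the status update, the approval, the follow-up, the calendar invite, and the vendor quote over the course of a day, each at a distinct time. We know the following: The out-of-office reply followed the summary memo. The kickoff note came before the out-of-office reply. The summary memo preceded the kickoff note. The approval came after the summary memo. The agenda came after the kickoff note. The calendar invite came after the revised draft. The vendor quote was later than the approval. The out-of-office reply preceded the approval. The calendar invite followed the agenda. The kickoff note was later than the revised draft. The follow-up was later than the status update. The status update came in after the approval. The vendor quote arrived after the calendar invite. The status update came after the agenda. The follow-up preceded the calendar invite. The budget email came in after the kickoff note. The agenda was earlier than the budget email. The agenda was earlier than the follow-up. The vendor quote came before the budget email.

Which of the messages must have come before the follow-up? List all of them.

the agenda, the approval, the kickoff note, the out-of-office reply, the revised draft, the status update, the summary memo

Directly stated before the follow-up: the agenda and the status update.
The approval reaches the follow-up via the approval → the status update → the follow-up.
The kickoff note reaches the follow-up via the kickoff note → the agenda → the follow-up.
The out-of-office reply reaches the follow-up via the out-of-office reply → the approval → the status update → the follow-up.
Likewise the revised draft and the summary memo each reach the follow-up by chaining the stated constraints.
No chain forces the calendar invite (or any of the others) ahead of the follow-up.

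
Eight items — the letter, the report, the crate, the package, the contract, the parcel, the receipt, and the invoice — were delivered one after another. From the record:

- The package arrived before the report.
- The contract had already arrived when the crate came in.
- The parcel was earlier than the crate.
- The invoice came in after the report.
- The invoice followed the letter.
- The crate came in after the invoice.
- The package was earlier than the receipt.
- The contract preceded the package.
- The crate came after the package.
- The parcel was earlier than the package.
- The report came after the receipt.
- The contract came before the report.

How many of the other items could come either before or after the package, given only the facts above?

1

Forced before the package: the contract and the parcel; forced after the package: the crate, the invoice, the receipt, and the report.
That leaves the letter with no forced order relative to the package — 1.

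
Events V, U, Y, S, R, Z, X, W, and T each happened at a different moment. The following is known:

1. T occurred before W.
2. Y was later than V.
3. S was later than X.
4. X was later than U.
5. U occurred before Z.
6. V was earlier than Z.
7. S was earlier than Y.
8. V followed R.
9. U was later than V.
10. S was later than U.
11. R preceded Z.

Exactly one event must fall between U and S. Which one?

X

Tracing the constraints gives U → X → S, so X sits after U and before S.
No other event is forced both after U and before S.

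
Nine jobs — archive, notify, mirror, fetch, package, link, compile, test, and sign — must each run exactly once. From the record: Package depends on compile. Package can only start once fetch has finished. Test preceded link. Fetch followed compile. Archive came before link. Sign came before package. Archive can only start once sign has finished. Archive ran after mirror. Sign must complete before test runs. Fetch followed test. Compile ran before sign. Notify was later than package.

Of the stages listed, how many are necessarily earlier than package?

4

Directly stated before package: compile, fetch, and sign.
Test reaches package via test → fetch → package.
No chain forces mirror (or any of the others) ahead of package.
That's compile, fetch, sign, and test — 4 in all.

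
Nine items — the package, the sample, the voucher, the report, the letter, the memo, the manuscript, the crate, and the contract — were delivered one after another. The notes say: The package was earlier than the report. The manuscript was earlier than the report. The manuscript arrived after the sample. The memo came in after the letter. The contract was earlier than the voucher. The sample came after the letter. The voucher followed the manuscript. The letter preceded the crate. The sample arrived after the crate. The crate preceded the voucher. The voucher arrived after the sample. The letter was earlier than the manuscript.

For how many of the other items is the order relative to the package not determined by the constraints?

7

Forced after the package: the report.
That leaves the contract, the crate, the letter, the manuscript, the memo, the sample, and the voucher with no forced order relative to the package — 7.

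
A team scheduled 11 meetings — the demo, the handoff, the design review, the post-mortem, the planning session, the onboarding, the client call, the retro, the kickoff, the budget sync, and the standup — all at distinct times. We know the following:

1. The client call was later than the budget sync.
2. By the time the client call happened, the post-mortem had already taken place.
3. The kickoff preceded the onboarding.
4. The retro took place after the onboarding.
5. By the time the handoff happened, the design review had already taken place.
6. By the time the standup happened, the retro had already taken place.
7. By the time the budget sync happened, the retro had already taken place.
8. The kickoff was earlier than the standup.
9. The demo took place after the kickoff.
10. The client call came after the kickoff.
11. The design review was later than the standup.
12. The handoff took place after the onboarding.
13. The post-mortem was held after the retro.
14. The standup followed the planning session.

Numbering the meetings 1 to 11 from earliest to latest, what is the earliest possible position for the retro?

3

The kickoff and the onboarding must both come before the retro — 2 forced predecessors.
Nothing else is forced ahead of the retro, so its earliest slot is position 2 + 1 = 3.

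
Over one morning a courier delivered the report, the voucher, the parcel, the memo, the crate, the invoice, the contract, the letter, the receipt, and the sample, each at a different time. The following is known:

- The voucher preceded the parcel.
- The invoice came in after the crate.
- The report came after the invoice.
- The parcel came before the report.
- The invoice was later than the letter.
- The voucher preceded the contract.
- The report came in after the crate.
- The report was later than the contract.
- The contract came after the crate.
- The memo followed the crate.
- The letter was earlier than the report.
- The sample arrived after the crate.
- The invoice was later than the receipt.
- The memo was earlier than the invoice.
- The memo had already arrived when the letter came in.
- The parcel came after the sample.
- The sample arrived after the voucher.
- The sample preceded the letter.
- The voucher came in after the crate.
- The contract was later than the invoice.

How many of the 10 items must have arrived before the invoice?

Directly stated before the invoice: the crate, the letter, the memo, and the receipt.
The sample reaches the invoice via the sample → the letter → the invoice.
The voucher reaches the invoice via the voucher → the sample → the letter → the invoice.
No chain forces the report (or any of the others) ahead of the invoice.
That's the crate, the letter, the memo, the receipt, the sample, and the voucher — 6 in all.

6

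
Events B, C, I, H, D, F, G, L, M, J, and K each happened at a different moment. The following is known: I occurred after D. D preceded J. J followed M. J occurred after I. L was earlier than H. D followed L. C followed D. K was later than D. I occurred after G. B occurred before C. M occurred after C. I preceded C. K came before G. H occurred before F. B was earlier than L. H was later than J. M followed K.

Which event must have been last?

Every other event has a chain of constraints placing it before F, so F is last.

F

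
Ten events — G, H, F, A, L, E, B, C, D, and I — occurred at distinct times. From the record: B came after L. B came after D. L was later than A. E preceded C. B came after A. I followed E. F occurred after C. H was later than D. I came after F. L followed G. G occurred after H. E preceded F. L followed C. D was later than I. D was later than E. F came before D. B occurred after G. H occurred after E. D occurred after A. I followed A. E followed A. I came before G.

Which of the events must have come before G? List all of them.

A, C, D, E, F, H, I

Directly stated before G: H and I.
A reaches G via A → I → G.
C reaches G via C → F → I → G.
D reaches G via D → H → G.
Likewise E and F each reach G by chaining the stated constraints.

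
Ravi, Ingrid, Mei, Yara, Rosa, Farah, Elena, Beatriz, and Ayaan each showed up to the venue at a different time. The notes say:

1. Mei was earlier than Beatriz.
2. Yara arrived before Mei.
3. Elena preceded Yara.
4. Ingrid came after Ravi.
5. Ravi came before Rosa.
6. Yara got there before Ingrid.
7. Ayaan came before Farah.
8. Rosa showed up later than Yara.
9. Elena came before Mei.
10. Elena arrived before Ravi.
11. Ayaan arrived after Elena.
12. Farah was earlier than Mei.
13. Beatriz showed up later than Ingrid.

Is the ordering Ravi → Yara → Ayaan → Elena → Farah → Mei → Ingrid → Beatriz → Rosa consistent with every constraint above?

no

The constraints require Elena before Ravi, but in the proposed sequence Ravi appears ahead of Elena. That one violation is enough.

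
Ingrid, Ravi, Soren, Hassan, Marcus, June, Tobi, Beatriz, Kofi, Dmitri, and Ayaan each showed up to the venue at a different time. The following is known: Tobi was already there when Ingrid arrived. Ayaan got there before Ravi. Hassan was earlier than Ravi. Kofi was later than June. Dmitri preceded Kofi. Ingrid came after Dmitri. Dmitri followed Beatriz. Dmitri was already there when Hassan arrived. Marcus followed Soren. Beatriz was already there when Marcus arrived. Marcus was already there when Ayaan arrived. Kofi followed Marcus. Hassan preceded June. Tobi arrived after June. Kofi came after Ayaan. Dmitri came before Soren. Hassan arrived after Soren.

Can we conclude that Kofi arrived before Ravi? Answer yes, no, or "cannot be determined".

cannot be determined

No chain of stated constraints runs from Kofi to Ravi, and none runs from Ravi to Kofi either.
So the relative order of Kofi and Ravi is not fixed by the given facts.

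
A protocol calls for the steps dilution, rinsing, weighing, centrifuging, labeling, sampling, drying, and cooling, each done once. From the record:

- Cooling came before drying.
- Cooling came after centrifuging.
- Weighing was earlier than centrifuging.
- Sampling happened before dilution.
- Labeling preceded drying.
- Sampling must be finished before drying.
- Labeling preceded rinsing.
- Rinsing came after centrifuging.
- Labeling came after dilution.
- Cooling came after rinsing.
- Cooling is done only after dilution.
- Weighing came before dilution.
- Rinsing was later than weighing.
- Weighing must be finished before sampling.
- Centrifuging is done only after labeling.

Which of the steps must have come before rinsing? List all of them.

centrifuging, dilution, labeling, sampling, weighing

Directly stated before rinsing: centrifuging, labeling, and weighing.
Dilution reaches rinsing via dilution → labeling → rinsing.
Sampling reaches rinsing via sampling → dilution → labeling → rinsing.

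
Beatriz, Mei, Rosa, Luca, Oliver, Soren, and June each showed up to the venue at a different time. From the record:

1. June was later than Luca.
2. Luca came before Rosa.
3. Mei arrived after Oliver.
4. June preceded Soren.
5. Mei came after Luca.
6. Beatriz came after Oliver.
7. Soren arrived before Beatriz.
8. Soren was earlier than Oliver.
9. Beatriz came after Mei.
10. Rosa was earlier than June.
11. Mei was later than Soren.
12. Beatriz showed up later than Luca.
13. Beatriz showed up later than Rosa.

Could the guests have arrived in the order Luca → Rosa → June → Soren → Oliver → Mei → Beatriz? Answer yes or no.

yes

Check each stated constraint against the proposed order — e.g. Luca is ahead of Mei; Luca is ahead of Beatriz. Every pair is in the required order; nothing is violated.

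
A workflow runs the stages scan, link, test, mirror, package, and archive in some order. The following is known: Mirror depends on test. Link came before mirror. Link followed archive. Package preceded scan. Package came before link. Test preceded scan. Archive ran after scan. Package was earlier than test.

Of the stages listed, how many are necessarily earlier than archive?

3

Directly stated before archive: scan.
Package reaches archive via package → scan → archive.
Test reaches archive via test → scan → archive.
No chain forces link (or any of the others) ahead of archive.
That's package, scan, and test — 3 in all.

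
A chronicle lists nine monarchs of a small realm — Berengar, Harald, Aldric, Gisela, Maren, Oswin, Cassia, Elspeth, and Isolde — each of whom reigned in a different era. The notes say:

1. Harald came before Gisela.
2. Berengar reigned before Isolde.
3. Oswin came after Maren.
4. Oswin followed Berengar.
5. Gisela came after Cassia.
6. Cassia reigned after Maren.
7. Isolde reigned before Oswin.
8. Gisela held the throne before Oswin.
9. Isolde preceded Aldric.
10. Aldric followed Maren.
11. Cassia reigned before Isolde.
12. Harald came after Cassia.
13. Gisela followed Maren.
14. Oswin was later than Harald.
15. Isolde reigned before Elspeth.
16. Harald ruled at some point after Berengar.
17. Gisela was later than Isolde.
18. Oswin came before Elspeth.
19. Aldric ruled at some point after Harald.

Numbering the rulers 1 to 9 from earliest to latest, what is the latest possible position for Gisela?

7

Gisela must come before Elspeth and Oswin — 2 rulers forced after them.
Everything else can be placed before Gisela in some valid order, so Gisela can sit as late as position 9 − 2 = 7.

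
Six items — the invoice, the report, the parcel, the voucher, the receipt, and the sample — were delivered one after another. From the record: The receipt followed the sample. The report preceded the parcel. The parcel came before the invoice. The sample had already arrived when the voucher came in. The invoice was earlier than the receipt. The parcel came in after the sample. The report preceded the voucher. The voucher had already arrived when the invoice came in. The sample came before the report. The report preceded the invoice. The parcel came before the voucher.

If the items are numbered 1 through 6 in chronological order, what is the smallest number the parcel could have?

3

The report and the sample must both come before the parcel — 2 forced predecessors.
Nothing else is forced ahead of the parcel, so its earliest slot is position 2 + 1 = 3.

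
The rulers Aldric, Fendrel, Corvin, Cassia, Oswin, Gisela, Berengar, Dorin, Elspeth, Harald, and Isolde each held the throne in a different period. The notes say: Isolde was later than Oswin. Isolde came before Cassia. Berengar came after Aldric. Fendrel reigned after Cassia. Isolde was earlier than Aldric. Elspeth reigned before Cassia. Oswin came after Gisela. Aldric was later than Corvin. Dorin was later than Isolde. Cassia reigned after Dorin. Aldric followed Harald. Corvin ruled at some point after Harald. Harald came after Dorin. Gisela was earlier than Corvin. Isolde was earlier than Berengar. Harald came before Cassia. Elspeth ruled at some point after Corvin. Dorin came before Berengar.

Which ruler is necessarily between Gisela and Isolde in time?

Tracing the constraints gives Gisela → Oswin → Isolde, so Oswin sits after Gisela and before Isolde.
No other ruler is forced both after Gisela and before Isolde.

Oswin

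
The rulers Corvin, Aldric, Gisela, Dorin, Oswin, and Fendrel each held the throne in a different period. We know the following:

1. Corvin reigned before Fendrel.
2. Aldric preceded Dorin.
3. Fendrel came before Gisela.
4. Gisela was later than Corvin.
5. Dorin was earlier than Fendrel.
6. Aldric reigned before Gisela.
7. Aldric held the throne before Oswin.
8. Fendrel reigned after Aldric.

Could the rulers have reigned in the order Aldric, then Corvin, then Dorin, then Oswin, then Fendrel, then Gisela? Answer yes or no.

Check each stated constraint against the proposed order — e.g. Corvin is ahead of Gisela; Aldric is ahead of Gisela. Every pair is in the required order; nothing is violated.

yes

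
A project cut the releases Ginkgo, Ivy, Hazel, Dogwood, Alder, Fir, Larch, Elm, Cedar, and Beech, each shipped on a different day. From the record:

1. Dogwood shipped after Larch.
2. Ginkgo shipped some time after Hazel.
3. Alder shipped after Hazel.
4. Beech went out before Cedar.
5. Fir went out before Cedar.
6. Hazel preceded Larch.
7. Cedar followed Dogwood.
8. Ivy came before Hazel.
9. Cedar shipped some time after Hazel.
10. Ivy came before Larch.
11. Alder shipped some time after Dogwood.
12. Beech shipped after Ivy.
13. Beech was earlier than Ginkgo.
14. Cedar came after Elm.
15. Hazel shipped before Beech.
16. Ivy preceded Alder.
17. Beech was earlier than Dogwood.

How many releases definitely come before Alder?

5

Directly stated before Alder: Dogwood, Hazel, and Ivy.
Beech reaches Alder via Beech → Dogwood → Alder.
Larch reaches Alder via Larch → Dogwood → Alder.
No chain forces Cedar (or any of the others) ahead of Alder.
That's Beech, Dogwood, Hazel, Ivy, and Larch — 5 in all.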